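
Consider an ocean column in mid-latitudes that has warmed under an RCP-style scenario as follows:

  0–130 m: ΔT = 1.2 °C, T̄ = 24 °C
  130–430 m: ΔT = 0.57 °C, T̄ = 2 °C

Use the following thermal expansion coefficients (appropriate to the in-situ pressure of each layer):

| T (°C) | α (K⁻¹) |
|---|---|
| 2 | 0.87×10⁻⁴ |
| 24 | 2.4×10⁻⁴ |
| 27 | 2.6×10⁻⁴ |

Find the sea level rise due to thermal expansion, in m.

Layer 1 at 24 °C → α = 2.4×10⁻⁴ K⁻¹
Layer 2 at 2 °C → α = 0.87×10⁻⁴ K⁻¹
0–130 m: 130 × 1.2 × 2.4×10⁻⁴ = 0.03744 m
0.87×10⁻⁴ × 300 × 0.57 = 0.014877 m
Δh = 0.03744 + 0.014877 = 0.052317 m

0.0523 m of thermosteric rise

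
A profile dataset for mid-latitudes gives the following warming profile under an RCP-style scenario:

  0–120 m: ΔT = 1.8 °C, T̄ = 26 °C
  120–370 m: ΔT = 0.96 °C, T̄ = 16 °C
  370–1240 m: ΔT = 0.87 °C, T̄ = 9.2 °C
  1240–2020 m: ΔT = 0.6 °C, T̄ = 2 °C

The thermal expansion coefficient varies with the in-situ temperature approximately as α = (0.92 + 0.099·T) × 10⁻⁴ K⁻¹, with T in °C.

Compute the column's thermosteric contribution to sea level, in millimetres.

Layer 1: α = (0.92 + 0.099×26)×10⁻⁴ = 3.494×10⁻⁴ K⁻¹
Layer 2: α = (0.92 + 0.099×16)×10⁻⁴ = 2.504×10⁻⁴ K⁻¹
Layer 3: α = (0.92 + 0.099×9.2)×10⁻⁴ = 1.8308×10⁻⁴ K⁻¹
Layer 4: α = (0.92 + 0.099×2)×10⁻⁴ = 1.118×10⁻⁴ K⁻¹
Layer 1: 120 × 3.494×10⁻⁴ × 1.8 = 0.0754704 m
Layer 2: 250 × 2.504×10⁻⁴ × 0.96 = 0.060096 m
370–1240 m: 870 × 1.8308×10⁻⁴ × 0.87 = 0.138573252 m
Layer 4: 1.118×10⁻⁴ × 780 × 0.6 = 0.0523224 m
Δh = 0.0754704 + 0.060096 + 0.138573252 + 0.0523224 = 0.326462052 m ≈ 326 mm

326 mm of thermosteric rise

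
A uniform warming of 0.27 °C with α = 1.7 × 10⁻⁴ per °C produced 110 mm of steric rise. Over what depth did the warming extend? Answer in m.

H = Δh/(αΔT) = 0.11 / (1.7×10⁻⁴ × 0.27) ≈ 2397 m

H ≈ 2400 m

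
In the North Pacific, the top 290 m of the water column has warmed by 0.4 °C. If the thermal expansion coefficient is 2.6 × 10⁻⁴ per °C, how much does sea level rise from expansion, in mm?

Δh ≈ 30 mm

Δh = αΔT·H = 2.6×10⁻⁴ × 0.4 × 290 = 0.03016 m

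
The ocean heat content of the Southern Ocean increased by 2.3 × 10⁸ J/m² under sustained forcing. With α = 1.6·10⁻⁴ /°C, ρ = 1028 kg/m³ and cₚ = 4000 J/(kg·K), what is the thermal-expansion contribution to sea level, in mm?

about 8.95 mm

Δh = αQ/(ρcₚ) = 1.6×10⁻⁴ × 2.3×10⁸ / (1028 × 4000) ≈ 0.0089494 m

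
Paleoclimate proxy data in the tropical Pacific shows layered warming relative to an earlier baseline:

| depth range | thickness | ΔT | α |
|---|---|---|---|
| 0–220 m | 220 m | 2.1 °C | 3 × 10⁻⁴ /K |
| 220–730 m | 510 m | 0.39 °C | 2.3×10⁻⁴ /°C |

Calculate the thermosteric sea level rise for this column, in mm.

220 × 2.1 × 3×10⁻⁴ = 0.13860 m
Layer 2: 2.3×10⁻⁴ × 510 × 0.39 = 0.045747 m
Δh = 0.13860 + 0.045747 = 0.184347 m ≈ 180 mm

about 180 mm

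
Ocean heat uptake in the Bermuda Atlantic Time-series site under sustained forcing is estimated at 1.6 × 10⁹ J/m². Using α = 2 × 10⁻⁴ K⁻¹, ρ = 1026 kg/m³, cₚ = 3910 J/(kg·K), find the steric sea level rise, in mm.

Δh = αQ/(ρcₚ) = 2×10⁻⁴ × 1.6×10⁹ / (1026 × 3910) ≈ 0.079767 m

Δh = 79.8 mm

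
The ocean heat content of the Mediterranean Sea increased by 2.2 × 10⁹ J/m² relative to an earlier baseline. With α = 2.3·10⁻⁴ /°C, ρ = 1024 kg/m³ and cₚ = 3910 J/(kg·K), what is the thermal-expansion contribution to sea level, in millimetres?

about 130 mm

Δh = αQ/(ρcₚ) = 2.3×10⁻⁴ × 2.2×10⁹ / (1024 × 3910) ≈ 0.12638 m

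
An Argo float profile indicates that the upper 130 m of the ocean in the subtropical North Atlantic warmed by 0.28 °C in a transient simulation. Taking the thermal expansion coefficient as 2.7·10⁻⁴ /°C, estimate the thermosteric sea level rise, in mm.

9.83 mm

Δh = αΔT·H = 2.7×10⁻⁴ × 0.28 × 130 = 0.009828 m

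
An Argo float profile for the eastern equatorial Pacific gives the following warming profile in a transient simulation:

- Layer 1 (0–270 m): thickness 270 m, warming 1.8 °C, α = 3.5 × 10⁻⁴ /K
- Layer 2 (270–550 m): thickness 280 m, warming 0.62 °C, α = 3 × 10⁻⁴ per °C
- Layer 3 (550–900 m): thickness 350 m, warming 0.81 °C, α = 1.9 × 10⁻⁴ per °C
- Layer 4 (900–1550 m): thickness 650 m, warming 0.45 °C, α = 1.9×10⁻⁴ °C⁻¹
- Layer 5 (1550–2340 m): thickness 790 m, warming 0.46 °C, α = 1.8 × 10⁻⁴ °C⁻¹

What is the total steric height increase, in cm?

270 × 1.8 × 3.5×10⁻⁴ = 0.17010 m
Layer 2: 280 × 0.62 × 3×10⁻⁴ = 0.05208 m
0.81 × 1.9×10⁻⁴ × 350 = 0.053865 m
Layer 4: 650 × 1.9×10⁻⁴ × 0.45 = 0.055575 m
790 × 0.46 × 1.8×10⁻⁴ = 0.065412 m
Δh = 0.17010 + 0.05208 + 0.053865 + 0.055575 + 0.065412 = 0.397032 m

39.7 cm of thermosteric rise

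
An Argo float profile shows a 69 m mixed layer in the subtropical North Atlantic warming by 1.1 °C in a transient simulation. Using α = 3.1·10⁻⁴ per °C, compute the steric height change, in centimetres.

Δh = 2.4 cm

Δh = αΔT·H = 3.1×10⁻⁴ × 1.1 × 69 = 0.023529 m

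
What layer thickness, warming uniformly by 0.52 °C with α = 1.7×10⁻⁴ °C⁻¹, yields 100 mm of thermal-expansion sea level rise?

about 1100 m

H = Δh/(αΔT) = 0.1 / (1.7×10⁻⁴ × 0.52) ≈ 1131 m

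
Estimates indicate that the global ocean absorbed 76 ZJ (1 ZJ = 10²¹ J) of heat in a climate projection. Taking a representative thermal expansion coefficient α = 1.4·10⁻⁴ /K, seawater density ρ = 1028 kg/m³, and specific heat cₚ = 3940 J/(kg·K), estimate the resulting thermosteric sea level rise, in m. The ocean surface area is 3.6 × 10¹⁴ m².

about 0.00730 m

Per unit area: Q = 76×10²¹ / (3.6×10¹⁴) ≈ 2.111×10⁸ J/m²
Δh = αQ/(ρcₚ) = 1.4×10⁻⁴ × 2.111×10⁸ / (1028 × 3940) ≈ 0.0072967 m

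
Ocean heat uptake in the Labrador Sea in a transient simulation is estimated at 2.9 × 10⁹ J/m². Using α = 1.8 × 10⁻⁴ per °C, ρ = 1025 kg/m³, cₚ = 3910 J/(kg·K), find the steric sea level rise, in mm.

Δh ≈ 130 mm

Δh = αQ/(ρcₚ) = 1.8×10⁻⁴ × 2.9×10⁹ / (1025 × 3910) ≈ 0.13025 m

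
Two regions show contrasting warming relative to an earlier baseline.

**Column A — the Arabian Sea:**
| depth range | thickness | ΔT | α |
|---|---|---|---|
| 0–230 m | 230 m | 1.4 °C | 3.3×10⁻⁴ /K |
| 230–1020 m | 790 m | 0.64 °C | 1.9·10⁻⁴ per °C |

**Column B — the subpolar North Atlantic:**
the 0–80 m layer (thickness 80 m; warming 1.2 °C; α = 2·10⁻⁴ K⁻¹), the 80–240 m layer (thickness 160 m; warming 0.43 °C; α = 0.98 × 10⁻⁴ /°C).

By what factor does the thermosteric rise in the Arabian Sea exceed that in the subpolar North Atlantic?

A 0–230 m: 230 × 3.3×10⁻⁴ × 1.4 = 0.10626 m
A 230–1020 m: 0.64 × 1.9×10⁻⁴ × 790 = 0.096064 m
A total: 0.202324 m
B 80 × 2×10⁻⁴ × 1.2 = 0.01920 m
B Layer 2: 160 × 0.98×10⁻⁴ × 0.43 = 0.0067424 m
B total: 0.0259424 m
Ratio: 0.202324 / 0.0259424 ≈ 7.799

a factor of 7.8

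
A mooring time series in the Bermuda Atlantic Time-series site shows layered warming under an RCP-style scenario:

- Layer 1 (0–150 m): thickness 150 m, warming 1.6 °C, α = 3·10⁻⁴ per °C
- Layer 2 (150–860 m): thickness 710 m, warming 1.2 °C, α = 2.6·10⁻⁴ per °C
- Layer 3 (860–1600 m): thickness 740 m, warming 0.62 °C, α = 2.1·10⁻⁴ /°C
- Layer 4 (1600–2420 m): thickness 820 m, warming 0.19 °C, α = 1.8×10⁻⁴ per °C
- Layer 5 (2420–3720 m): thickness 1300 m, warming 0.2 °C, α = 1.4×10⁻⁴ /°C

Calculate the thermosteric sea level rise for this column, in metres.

Δh = 0.454 m

150 × 1.6 × 3×10⁻⁴ = 0.07200 m
150–860 m: 2.6×10⁻⁴ × 710 × 1.2 = 0.22152 m
2.1×10⁻⁴ × 740 × 0.62 = 0.096348 m
Layer 4: 0.19 × 820 × 1.8×10⁻⁴ = 0.028044 m
1300 × 0.2 × 1.4×10⁻⁴ = 0.03640 m
Δh = 0.07200 + 0.22152 + 0.096348 + 0.028044 + 0.03640 = 0.454312 m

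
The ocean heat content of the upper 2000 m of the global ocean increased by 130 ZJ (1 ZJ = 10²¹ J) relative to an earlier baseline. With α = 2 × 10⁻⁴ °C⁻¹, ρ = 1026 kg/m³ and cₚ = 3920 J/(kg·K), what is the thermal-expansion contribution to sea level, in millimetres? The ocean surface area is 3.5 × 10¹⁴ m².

Δh ≈ 18.5 mm

Per unit area: Q = 130×10²¹ / (3.5×10¹⁴) ≈ 3.714×10⁸ J/m²
Δh = αQ/(ρcₚ) = 2×10⁻⁴ × 3.714×10⁸ / (1026 × 3920) ≈ 0.018469 m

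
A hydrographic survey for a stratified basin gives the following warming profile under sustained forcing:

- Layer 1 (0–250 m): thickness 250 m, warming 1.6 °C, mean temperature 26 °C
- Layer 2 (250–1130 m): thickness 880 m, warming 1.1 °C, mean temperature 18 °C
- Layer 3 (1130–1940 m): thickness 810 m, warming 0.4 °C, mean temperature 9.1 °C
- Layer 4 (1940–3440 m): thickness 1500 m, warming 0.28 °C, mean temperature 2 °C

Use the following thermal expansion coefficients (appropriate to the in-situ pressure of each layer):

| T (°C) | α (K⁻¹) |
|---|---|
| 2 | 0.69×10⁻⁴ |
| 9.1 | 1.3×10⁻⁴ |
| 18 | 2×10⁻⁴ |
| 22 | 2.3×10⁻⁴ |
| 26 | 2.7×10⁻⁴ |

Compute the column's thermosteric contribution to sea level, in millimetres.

Δh ≈ 373 mm

Layer 1 at 26 °C → α = 2.7×10⁻⁴ K⁻¹
Layer 2 at 18 °C → α = 2×10⁻⁴ K⁻¹
Layer 3 at 9.1 °C → α = 1.3×10⁻⁴ K⁻¹
Layer 4 at 2 °C → α = 0.69×10⁻⁴ K⁻¹
Layer 1: 250 × 2.7×10⁻⁴ × 1.6 = 0.10800 m
Layer 2: 1.1 × 2×10⁻⁴ × 880 = 0.19360 m
810 × 0.4 × 1.3×10⁻⁴ = 0.04212 m
1940–3440 m: 0.28 × 0.69×10⁻⁴ × 1500 = 0.02898 m
Δh = 0.10800 + 0.19360 + 0.04212 + 0.02898 = 0.37270 m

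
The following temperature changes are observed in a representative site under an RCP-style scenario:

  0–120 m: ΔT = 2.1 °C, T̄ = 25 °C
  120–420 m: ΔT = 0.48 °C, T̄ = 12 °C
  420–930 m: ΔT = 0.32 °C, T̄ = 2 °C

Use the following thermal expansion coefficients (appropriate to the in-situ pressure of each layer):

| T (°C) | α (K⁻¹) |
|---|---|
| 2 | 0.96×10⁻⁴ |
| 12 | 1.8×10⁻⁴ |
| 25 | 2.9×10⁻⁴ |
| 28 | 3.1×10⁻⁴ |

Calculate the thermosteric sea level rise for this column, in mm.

Δh ≈ 115 mm

Layer 1 at 25 °C → α = 2.9×10⁻⁴ K⁻¹
Layer 2 at 12 °C → α = 1.8×10⁻⁴ K⁻¹
Layer 3 at 2 °C → α = 0.96×10⁻⁴ K⁻¹
0–120 m: 2.9×10⁻⁴ × 120 × 2.1 = 0.07308 m
120–420 m: 1.8×10⁻⁴ × 0.48 × 300 = 0.02592 m
510 × 0.32 × 0.96×10⁻⁴ = 0.0156672 m
Δh = 0.07308 + 0.02592 + 0.0156672 = 0.1146672 m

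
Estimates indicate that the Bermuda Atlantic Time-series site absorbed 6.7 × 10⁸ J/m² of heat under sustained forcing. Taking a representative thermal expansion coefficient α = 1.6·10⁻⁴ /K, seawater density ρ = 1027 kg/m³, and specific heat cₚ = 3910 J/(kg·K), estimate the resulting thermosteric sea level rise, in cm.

Δh = αQ/(ρcₚ) = 1.6×10⁻⁴ × 6.7×10⁸ / (1027 × 3910) ≈ 0.026696 m

Δh ≈ 2.67 cm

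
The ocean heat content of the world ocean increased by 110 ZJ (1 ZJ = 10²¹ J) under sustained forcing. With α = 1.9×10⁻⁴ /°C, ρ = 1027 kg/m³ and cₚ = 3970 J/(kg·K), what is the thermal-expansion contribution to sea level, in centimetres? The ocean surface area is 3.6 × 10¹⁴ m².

Per unit area: Q = 110×10²¹ / (3.6×10¹⁴) ≈ 3.056×10⁸ J/m²
Δh = αQ/(ρcₚ) = 1.9×10⁻⁴ × 3.056×10⁸ / (1027 × 3970) ≈ 0.014241 m

Δh = 1.42 cm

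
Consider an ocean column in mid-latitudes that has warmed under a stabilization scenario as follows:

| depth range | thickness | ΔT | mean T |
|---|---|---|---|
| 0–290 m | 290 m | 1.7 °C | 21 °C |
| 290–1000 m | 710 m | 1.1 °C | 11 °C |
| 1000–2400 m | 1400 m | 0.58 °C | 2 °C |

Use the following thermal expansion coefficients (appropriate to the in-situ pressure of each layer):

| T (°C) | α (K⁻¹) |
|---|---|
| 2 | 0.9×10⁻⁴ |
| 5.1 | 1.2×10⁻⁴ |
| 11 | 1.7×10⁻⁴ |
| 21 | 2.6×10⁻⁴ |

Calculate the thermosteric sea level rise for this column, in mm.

Layer 1 at 21 °C → α = 2.6×10⁻⁴ K⁻¹
Layer 2 at 11 °C → α = 1.7×10⁻⁴ K⁻¹
Layer 3 at 2 °C → α = 0.9×10⁻⁴ K⁻¹
0–290 m: 2.6×10⁻⁴ × 1.7 × 290 = 0.12818 m
290–1000 m: 710 × 1.7×10⁻⁴ × 1.1 = 0.13277 m
0.9×10⁻⁴ × 0.58 × 1400 = 0.07308 m
Δh = 0.12818 + 0.13277 + 0.07308 = 0.33403 m ≈ 334 mm

about 334 mm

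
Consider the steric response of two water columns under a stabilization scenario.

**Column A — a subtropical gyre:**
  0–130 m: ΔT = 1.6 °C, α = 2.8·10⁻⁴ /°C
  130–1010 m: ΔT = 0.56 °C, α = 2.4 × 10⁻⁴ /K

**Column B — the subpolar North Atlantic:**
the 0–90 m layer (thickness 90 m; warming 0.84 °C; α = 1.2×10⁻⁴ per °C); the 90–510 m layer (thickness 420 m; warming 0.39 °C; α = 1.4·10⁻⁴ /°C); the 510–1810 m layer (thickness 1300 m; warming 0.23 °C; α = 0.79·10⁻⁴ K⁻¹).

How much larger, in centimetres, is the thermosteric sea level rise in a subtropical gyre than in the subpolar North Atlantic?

A 0–130 m: 130 × 2.8×10⁻⁴ × 1.6 = 0.05824 m
A 130–1010 m: 880 × 2.4×10⁻⁴ × 0.56 = 0.118272 m
A total: 0.176512 m
B 1.2×10⁻⁴ × 90 × 0.84 = 0.009072 m
B 90–510 m: 1.4×10⁻⁴ × 420 × 0.39 = 0.022932 m
B 510–1810 m: 0.23 × 0.79×10⁻⁴ × 1300 = 0.023621 m
B total: 0.055625 m
Difference: 0.176512 − 0.055625 = 0.120887 m

Δh_A − Δh_B ≈ 12.1 cm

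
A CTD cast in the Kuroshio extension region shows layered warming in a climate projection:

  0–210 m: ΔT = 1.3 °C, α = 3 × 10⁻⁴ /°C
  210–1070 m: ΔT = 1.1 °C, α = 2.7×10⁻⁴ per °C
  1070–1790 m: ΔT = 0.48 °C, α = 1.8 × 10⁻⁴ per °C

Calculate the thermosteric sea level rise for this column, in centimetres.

Δh ≈ 40.0 cm

3×10⁻⁴ × 1.3 × 210 = 0.08190 m
210–1070 m: 2.7×10⁻⁴ × 860 × 1.1 = 0.25542 m
1070–1790 m: 720 × 0.48 × 1.8×10⁻⁴ = 0.062208 m
Δh = 0.08190 + 0.25542 + 0.062208 = 0.399528 m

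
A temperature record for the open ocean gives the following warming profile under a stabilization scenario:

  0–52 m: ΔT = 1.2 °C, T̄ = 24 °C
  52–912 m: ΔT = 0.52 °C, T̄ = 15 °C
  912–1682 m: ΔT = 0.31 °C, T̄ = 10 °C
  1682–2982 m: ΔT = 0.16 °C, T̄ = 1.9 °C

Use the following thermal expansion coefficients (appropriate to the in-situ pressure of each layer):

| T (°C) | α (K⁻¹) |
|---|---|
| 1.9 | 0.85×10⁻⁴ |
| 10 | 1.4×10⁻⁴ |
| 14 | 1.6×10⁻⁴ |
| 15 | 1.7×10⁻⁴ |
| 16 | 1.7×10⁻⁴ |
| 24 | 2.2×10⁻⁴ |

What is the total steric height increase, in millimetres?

Layer 1 at 24 °C → α = 2.2×10⁻⁴ K⁻¹
Layer 2 at 15 °C → α = 1.7×10⁻⁴ K⁻¹
Layer 3 at 10 °C → α = 1.4×10⁻⁴ K⁻¹
Layer 4 at 1.9 °C → α = 0.85×10⁻⁴ K⁻¹
2.2×10⁻⁴ × 1.2 × 52 = 0.013728 m
52–912 m: 860 × 0.52 × 1.7×10⁻⁴ = 0.076024 m
912–1682 m: 770 × 0.31 × 1.4×10⁻⁴ = 0.033418 m
Layer 4: 0.16 × 0.85×10⁻⁴ × 1300 = 0.01768 m
Δh = 0.013728 + 0.076024 + 0.033418 + 0.01768 = 0.14085 m

141 mm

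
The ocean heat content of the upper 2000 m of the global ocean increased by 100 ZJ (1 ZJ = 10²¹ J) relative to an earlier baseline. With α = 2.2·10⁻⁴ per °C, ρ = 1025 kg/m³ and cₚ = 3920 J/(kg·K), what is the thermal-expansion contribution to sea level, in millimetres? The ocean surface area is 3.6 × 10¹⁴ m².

about 15.2 mm

Per unit area: Q = 100×10²¹ / (3.6×10¹⁴) ≈ 2.778×10⁸ J/m²
Δh = αQ/(ρcₚ) = 2.2×10⁻⁴ × 2.778×10⁸ / (1025 × 3920) ≈ 0.015211 m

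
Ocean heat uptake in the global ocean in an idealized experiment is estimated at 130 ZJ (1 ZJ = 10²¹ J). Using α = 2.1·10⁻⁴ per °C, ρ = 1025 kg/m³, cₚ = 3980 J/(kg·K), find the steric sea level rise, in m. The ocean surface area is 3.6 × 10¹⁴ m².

Δh = 0.0186 m

Per unit area: Q = 130×10²¹ / (3.6×10¹⁴) ≈ 3.611×10⁸ J/m²
Δh = αQ/(ρcₚ) = 2.1×10⁻⁴ × 3.611×10⁸ / (1025 × 3980) ≈ 0.018588 m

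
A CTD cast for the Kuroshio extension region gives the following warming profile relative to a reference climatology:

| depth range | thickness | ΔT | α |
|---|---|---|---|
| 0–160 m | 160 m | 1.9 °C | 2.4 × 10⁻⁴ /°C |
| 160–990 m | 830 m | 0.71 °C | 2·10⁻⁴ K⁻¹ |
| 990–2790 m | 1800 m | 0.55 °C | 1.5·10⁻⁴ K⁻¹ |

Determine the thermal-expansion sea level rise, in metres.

about 0.339 m

0–160 m: 2.4×10⁻⁴ × 160 × 1.9 = 0.07296 m
0.71 × 830 × 2×10⁻⁴ = 0.11786 m
990–2790 m: 1800 × 0.55 × 1.5×10⁻⁴ = 0.14850 m
Δh = 0.07296 + 0.11786 + 0.14850 = 0.33932 m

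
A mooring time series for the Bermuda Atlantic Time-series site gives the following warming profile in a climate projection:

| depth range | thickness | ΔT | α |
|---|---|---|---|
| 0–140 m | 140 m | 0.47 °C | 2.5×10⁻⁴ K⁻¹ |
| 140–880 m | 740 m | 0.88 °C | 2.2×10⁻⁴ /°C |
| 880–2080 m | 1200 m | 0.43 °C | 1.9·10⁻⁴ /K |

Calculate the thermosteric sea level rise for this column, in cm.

Layer 1: 0.47 × 2.5×10⁻⁴ × 140 = 0.01645 m
140–880 m: 0.88 × 740 × 2.2×10⁻⁴ = 0.143264 m
880–2080 m: 1.9×10⁻⁴ × 0.43 × 1200 = 0.09804 m
Δh = 0.01645 + 0.143264 + 0.09804 = 0.257754 m ≈ 25.8 cm

Δh = 25.8 cm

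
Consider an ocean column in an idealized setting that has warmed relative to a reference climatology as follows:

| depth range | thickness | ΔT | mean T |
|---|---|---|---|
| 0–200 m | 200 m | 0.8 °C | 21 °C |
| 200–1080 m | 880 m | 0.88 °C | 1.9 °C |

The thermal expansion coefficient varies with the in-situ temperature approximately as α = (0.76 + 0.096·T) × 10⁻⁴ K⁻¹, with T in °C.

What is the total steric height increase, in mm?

Layer 1: α = (0.76 + 0.096×21)×10⁻⁴ = 2.776×10⁻⁴ K⁻¹
Layer 2: α = (0.76 + 0.096×1.9)×10⁻⁴ = 0.9424×10⁻⁴ K⁻¹
0–200 m: 0.8 × 2.776×10⁻⁴ × 200 = 0.044416 m
0.9424×10⁻⁴ × 880 × 0.88 = 0.072979456 m
Δh = 0.044416 + 0.072979456 = 0.117395456 m

about 117 mm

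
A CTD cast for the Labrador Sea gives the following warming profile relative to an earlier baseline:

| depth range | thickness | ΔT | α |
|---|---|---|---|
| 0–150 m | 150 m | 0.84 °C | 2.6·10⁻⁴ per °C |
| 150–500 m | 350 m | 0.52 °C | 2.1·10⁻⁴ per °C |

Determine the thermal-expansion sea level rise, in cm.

Δh ≈ 7.10 cm

150 × 0.84 × 2.6×10⁻⁴ = 0.03276 m
150–500 m: 2.1×10⁻⁴ × 0.52 × 350 = 0.03822 m
Δh = 0.03276 + 0.03822 = 0.07098 m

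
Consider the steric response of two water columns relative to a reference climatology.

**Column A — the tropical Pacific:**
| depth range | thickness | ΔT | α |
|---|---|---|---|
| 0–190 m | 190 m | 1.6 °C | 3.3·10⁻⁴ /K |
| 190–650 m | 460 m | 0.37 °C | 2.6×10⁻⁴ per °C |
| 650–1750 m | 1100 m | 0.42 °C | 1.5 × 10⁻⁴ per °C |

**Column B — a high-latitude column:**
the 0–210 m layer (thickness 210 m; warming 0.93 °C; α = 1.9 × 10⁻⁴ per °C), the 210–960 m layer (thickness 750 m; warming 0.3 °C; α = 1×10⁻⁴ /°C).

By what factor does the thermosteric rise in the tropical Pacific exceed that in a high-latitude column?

A 0–190 m: 190 × 1.6 × 3.3×10⁻⁴ = 0.10032 m
A Layer 2: 460 × 2.6×10⁻⁴ × 0.37 = 0.044252 m
A Layer 3: 1.5×10⁻⁴ × 1100 × 0.42 = 0.06930 m
A total: 0.213872 m
B 0.93 × 1.9×10⁻⁴ × 210 = 0.037107 m
B Layer 2: 1×10⁻⁴ × 750 × 0.3 = 0.02250 m
B total: 0.059607 m
Ratio: 0.213872 / 0.059607 ≈ 3.588

3.6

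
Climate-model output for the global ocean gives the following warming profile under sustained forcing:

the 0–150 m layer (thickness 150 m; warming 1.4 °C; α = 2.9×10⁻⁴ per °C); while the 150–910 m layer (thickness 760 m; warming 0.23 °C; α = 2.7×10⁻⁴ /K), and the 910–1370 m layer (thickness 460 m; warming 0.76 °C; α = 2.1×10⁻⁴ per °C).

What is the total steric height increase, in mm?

Δh = 182 mm

150 × 1.4 × 2.9×10⁻⁴ = 0.06090 m
150–910 m: 2.7×10⁻⁴ × 760 × 0.23 = 0.047196 m
910–1370 m: 0.76 × 2.1×10⁻⁴ × 460 = 0.073416 m
Δh = 0.06090 + 0.047196 + 0.073416 = 0.181512 m ≈ 182 mm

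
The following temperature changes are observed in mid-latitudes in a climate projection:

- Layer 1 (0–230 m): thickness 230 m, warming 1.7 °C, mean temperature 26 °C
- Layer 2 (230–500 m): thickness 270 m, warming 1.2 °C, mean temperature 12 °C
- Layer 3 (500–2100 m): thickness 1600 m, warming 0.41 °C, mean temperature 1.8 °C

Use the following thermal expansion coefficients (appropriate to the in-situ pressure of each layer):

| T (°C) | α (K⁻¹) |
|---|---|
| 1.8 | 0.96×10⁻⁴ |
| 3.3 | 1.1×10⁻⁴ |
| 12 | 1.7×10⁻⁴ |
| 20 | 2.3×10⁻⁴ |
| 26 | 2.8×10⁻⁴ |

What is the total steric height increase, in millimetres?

228 mm of thermosteric rise

Layer 1 at 26 °C → α = 2.8×10⁻⁴ K⁻¹
Layer 2 at 12 °C → α = 1.7×10⁻⁴ K⁻¹
Layer 3 at 1.8 °C → α = 0.96×10⁻⁴ K⁻¹
0–230 m: 230 × 2.8×10⁻⁴ × 1.7 = 0.10948 m
Layer 2: 270 × 1.7×10⁻⁴ × 1.2 = 0.05508 m
500–2100 m: 0.96×10⁻⁴ × 1600 × 0.41 = 0.062976 m
Δh = 0.10948 + 0.05508 + 0.062976 = 0.227536 m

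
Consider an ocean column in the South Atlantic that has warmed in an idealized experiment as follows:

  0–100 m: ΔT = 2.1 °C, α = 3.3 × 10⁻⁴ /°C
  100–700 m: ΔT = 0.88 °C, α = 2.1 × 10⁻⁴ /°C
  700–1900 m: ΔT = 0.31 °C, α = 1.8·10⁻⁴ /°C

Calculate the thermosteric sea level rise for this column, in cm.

about 24.7 cm

Layer 1: 100 × 3.3×10⁻⁴ × 2.1 = 0.06930 m
600 × 0.88 × 2.1×10⁻⁴ = 0.11088 m
1.8×10⁻⁴ × 1200 × 0.31 = 0.06696 m
Δh = 0.06930 + 0.11088 + 0.06696 = 0.24714 m ≈ 24.7 cm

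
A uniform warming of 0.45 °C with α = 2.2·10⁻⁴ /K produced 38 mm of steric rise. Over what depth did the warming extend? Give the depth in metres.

H ≈ 384 m

H = Δh/(αΔT) = 0.038 / (2.2×10⁻⁴ × 0.45) ≈ 383.8 m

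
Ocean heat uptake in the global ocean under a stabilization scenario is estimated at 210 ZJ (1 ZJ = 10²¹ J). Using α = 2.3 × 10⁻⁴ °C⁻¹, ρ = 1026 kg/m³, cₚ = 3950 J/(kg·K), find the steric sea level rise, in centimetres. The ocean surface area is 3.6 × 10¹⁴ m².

Per unit area: Q = 210×10²¹ / (3.6×10¹⁴) ≈ 5.833×10⁸ J/m²
Δh = αQ/(ρcₚ) = 2.3×10⁻⁴ × 5.833×10⁸ / (1026 × 3950) ≈ 0.033104 m

3.31 cm of thermosteric rise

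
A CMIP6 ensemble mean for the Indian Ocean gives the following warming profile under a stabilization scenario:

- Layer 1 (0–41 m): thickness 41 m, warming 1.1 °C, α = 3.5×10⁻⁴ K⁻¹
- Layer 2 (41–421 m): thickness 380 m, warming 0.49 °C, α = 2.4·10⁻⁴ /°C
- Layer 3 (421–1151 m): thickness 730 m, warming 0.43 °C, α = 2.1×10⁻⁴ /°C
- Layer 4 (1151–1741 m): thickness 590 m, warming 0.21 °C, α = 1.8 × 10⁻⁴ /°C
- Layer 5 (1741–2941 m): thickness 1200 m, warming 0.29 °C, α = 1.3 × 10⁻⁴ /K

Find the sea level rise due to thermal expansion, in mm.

Δh = 190 mm

Layer 1: 3.5×10⁻⁴ × 41 × 1.1 = 0.015785 m
380 × 2.4×10⁻⁴ × 0.49 = 0.044688 m
421–1151 m: 0.43 × 730 × 2.1×10⁻⁴ = 0.065919 m
590 × 0.21 × 1.8×10⁻⁴ = 0.022302 m
1741–2941 m: 1.3×10⁻⁴ × 0.29 × 1200 = 0.04524 m
Δh = 0.015785 + 0.044688 + 0.065919 + 0.022302 + 0.04524 = 0.193934 m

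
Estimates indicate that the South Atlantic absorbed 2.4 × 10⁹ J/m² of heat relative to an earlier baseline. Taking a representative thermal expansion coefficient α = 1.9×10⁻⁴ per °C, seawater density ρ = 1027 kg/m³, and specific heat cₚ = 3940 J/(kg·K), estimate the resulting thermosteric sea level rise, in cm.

Δh = αQ/(ρcₚ) = 1.9×10⁻⁴ × 2.4×10⁹ / (1027 × 3940) ≈ 0.11269 m

11 cm of thermosteric rise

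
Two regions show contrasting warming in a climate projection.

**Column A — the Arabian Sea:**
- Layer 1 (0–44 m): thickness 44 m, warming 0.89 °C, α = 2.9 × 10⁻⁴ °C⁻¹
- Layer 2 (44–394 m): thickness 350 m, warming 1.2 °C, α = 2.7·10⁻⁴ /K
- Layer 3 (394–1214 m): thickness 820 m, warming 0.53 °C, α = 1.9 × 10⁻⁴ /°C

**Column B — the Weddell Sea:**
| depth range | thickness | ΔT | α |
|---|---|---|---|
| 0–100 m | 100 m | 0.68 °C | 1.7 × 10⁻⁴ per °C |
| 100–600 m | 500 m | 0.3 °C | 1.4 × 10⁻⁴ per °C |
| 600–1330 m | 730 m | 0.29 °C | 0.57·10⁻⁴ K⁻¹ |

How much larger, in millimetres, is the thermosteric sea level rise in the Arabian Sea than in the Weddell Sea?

A Layer 1: 44 × 0.89 × 2.9×10⁻⁴ = 0.0113564 m
A Layer 2: 2.7×10⁻⁴ × 1.2 × 350 = 0.11340 m
A 820 × 1.9×10⁻⁴ × 0.53 = 0.082574 m
A total: 0.2073304 m
B 0–100 m: 100 × 1.7×10⁻⁴ × 0.68 = 0.01156 m
B Layer 2: 0.3 × 500 × 1.4×10⁻⁴ = 0.02100 m
B Layer 3: 730 × 0.57×10⁻⁴ × 0.29 = 0.0120669 m
B total: 0.0446269 m
Difference: 0.2073304 − 0.0446269 = 0.1627035 m

163 mm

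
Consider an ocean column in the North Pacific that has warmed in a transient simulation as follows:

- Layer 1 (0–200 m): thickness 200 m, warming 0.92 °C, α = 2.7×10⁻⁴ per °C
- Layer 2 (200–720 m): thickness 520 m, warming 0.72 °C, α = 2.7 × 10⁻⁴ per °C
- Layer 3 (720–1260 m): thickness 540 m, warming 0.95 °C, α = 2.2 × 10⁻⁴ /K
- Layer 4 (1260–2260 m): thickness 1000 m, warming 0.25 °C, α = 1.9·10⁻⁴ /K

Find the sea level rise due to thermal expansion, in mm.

Layer 1: 0.92 × 200 × 2.7×10⁻⁴ = 0.04968 m
2.7×10⁻⁴ × 520 × 0.72 = 0.101088 m
720–1260 m: 0.95 × 540 × 2.2×10⁻⁴ = 0.11286 m
1260–2260 m: 1.9×10⁻⁴ × 0.25 × 1000 = 0.04750 m
Δh = 0.04968 + 0.101088 + 0.11286 + 0.04750 = 0.311128 m ≈ 311 mm

about 311 mm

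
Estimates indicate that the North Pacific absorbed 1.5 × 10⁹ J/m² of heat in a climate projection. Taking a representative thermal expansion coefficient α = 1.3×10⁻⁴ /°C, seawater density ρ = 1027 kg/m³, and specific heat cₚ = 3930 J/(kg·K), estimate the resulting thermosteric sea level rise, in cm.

Δh ≈ 4.8 cm

Δh = αQ/(ρcₚ) = 1.3×10⁻⁴ × 1.5×10⁹ / (1027 × 3930) ≈ 0.048314 m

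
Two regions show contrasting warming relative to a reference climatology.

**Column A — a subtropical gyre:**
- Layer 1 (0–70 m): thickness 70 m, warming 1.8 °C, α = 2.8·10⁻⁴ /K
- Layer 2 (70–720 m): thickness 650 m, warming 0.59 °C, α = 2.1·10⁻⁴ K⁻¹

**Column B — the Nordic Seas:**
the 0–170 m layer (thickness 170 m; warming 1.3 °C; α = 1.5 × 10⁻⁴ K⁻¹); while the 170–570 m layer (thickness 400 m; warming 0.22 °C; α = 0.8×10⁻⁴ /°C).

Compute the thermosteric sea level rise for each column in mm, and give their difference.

A 2.8×10⁻⁴ × 70 × 1.8 = 0.03528 m
A 0.59 × 2.1×10⁻⁴ × 650 = 0.080535 m
A total: 0.115815 m
B 170 × 1.3 × 1.5×10⁻⁴ = 0.03315 m
B 170–570 m: 400 × 0.8×10⁻⁴ × 0.22 = 0.00704 m
B total: 0.04019 m
Difference: 0.115815 − 0.04019 = 0.075625 m

A: 120 mm; B: 40 mm; difference 76 mm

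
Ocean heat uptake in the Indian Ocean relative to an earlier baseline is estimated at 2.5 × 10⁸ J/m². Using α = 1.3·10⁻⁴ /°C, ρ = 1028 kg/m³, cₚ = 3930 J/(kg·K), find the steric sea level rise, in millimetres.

8.04 mm

Δh = αQ/(ρcₚ) = 1.3×10⁻⁴ × 2.5×10⁸ / (1028 × 3930) ≈ 0.0080445 m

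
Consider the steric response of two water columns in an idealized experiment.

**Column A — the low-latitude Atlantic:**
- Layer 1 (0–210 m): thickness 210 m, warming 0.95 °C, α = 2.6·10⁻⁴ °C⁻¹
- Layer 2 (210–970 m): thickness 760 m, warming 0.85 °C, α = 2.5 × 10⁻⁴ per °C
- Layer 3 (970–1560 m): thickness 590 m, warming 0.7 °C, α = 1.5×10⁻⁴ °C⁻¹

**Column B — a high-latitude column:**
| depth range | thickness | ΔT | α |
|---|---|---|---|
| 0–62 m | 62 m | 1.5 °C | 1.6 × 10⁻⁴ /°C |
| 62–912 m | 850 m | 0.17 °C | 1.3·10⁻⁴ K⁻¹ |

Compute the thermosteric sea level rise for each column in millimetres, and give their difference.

A: 280 mm; B: 34 mm; difference 240 mm

A Layer 1: 210 × 0.95 × 2.6×10⁻⁴ = 0.05187 m
A 760 × 2.5×10⁻⁴ × 0.85 = 0.16150 m
A 970–1560 m: 1.5×10⁻⁴ × 590 × 0.7 = 0.06195 m
A total: 0.27532 m
B Layer 1: 1.5 × 62 × 1.6×10⁻⁴ = 0.01488 m
B 0.17 × 850 × 1.3×10⁻⁴ = 0.018785 m
B total: 0.033665 m
Difference: 0.27532 − 0.033665 = 0.241655 m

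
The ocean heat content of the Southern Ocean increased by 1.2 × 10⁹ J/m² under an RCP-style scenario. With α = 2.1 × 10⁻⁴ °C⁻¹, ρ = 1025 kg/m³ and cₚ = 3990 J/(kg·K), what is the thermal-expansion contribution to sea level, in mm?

Δh = αQ/(ρcₚ) = 2.1×10⁻⁴ × 1.2×10⁹ / (1025 × 3990) ≈ 0.061617 m

about 62 mm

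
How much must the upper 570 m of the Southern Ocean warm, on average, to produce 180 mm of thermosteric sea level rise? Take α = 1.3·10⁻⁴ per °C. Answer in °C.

ΔT = Δh/(αH) = 0.18 / (1.3×10⁻⁴ × 570) ≈ 2.429 °C

2.43 °C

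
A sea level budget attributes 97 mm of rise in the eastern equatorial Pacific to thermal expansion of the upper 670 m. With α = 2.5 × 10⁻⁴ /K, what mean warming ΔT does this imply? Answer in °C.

0.579 °C

ΔT = Δh/(αH) = 0.097 / (2.5×10⁻⁴ × 670) ≈ 0.5791 °C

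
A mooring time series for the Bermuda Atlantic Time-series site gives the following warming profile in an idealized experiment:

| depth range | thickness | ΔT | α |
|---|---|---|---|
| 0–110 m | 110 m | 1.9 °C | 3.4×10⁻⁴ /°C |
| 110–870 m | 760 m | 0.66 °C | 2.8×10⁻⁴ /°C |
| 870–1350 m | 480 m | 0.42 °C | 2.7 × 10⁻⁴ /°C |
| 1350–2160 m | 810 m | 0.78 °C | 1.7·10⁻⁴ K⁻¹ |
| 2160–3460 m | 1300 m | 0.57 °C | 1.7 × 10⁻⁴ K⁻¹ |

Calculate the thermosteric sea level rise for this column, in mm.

Layer 1: 3.4×10⁻⁴ × 110 × 1.9 = 0.07106 m
Layer 2: 760 × 2.8×10⁻⁴ × 0.66 = 0.140448 m
0.42 × 2.7×10⁻⁴ × 480 = 0.054432 m
1350–2160 m: 810 × 0.78 × 1.7×10⁻⁴ = 0.107406 m
2160–3460 m: 0.57 × 1300 × 1.7×10⁻⁴ = 0.12597 m
Δh = 0.07106 + 0.140448 + 0.054432 + 0.107406 + 0.12597 = 0.499316 m

499 mm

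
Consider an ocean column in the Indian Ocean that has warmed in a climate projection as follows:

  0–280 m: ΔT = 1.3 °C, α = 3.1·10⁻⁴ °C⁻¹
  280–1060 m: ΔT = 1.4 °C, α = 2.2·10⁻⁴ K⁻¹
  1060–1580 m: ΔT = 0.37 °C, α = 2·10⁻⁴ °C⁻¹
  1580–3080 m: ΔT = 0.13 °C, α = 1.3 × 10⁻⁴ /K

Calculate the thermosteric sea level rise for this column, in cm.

Δh = 42 cm

Layer 1: 1.3 × 280 × 3.1×10⁻⁴ = 0.11284 m
2.2×10⁻⁴ × 780 × 1.4 = 0.24024 m
1060–1580 m: 2×10⁻⁴ × 520 × 0.37 = 0.03848 m
1580–3080 m: 1.3×10⁻⁴ × 1500 × 0.13 = 0.02535 m
Δh = 0.11284 + 0.24024 + 0.03848 + 0.02535 = 0.41691 m ≈ 42 cm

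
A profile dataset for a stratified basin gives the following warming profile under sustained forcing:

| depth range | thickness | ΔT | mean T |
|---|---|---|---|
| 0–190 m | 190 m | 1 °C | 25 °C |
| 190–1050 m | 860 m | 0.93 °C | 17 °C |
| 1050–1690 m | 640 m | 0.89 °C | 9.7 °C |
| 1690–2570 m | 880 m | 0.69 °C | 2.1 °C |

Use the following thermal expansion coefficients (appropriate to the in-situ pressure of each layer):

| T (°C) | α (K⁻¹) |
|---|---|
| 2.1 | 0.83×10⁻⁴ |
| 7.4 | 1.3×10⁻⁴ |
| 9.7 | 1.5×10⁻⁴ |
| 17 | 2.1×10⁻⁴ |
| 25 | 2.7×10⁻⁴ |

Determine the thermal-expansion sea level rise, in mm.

Layer 1 at 25 °C → α = 2.7×10⁻⁴ K⁻¹
Layer 2 at 17 °C → α = 2.1×10⁻⁴ K⁻¹
Layer 3 at 9.7 °C → α = 1.5×10⁻⁴ K⁻¹
Layer 4 at 2.1 °C → α = 0.83×10⁻⁴ K⁻¹
190 × 1 × 2.7×10⁻⁴ = 0.05130 m
860 × 0.93 × 2.1×10⁻⁴ = 0.167958 m
1050–1690 m: 1.5×10⁻⁴ × 0.89 × 640 = 0.08544 m
880 × 0.83×10⁻⁴ × 0.69 = 0.0503976 m
Δh = 0.05130 + 0.167958 + 0.08544 + 0.0503976 = 0.3550956 m ≈ 360 mm

Δh ≈ 360 mm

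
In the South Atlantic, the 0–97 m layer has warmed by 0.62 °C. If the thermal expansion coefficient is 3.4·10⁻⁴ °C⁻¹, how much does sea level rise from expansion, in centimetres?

Δh = αΔT·H = 3.4×10⁻⁴ × 0.62 × 97 = 0.0204476 m

Δh ≈ 2.04 cm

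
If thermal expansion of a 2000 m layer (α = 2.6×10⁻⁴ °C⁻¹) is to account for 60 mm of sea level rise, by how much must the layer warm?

about 0.115 °C

ΔT = Δh/(αH) = 0.06 / (2.6×10⁻⁴ × 2000) ≈ 0.1154 °C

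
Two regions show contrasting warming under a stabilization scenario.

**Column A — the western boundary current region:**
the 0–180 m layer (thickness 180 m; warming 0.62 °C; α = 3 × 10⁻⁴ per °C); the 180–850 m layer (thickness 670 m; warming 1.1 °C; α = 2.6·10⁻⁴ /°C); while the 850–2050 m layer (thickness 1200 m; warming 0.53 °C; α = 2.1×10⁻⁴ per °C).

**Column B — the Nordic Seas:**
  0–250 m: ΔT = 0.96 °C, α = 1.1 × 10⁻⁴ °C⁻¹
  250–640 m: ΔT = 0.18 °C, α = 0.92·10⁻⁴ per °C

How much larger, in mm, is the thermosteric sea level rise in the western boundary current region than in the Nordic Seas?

A Layer 1: 180 × 3×10⁻⁴ × 0.62 = 0.03348 m
A 670 × 1.1 × 2.6×10⁻⁴ = 0.19162 m
A 0.53 × 1200 × 2.1×10⁻⁴ = 0.13356 m
A total: 0.35866 m
B 250 × 0.96 × 1.1×10⁻⁴ = 0.02640 m
B Layer 2: 390 × 0.18 × 0.92×10⁻⁴ = 0.0064584 m
B total: 0.0328584 m
Difference: 0.35866 − 0.0328584 = 0.3258016 m

330 mm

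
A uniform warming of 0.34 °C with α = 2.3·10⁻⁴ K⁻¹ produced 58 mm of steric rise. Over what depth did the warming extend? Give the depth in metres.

H ≈ 742 m

H = Δh/(αΔT) = 0.058 / (2.3×10⁻⁴ × 0.34) ≈ 741.7 m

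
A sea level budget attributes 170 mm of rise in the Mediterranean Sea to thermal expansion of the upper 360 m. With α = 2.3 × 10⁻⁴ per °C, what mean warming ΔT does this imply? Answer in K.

ΔT ≈ 2.05 K

ΔT = Δh/(αH) = 0.17 / (2.3×10⁻⁴ × 360) ≈ 2.053 K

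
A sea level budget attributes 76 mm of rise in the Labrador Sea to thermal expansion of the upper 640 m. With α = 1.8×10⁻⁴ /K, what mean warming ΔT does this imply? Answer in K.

ΔT = Δh/(αH) = 0.076 / (1.8×10⁻⁴ × 640) ≈ 0.6597 K

0.660 K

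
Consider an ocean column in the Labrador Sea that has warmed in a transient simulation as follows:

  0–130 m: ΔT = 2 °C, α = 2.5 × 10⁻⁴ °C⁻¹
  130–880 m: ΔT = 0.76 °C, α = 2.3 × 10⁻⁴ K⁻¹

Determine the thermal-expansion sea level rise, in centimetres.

2.5×10⁻⁴ × 130 × 2 = 0.06500 m
750 × 0.76 × 2.3×10⁻⁴ = 0.13110 m
Δh = 0.06500 + 0.13110 = 0.19610 m

Δh ≈ 19.6 cm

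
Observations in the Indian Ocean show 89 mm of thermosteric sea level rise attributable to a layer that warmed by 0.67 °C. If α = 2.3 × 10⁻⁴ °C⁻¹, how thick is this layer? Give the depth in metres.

578 m

H = Δh/(αΔT) = 0.089 / (2.3×10⁻⁴ × 0.67) ≈ 577.5 m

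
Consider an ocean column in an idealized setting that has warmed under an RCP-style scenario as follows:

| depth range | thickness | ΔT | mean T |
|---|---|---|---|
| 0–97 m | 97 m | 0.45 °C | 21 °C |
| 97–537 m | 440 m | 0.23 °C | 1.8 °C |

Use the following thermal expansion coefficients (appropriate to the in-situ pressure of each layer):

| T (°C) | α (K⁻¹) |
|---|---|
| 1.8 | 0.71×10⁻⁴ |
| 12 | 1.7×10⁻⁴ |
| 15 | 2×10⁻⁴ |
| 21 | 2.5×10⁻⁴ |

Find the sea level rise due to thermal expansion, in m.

0.018 m of thermosteric rise

Layer 1 at 21 °C → α = 2.5×10⁻⁴ K⁻¹
Layer 2 at 1.8 °C → α = 0.71×10⁻⁴ K⁻¹
0–97 m: 0.45 × 2.5×10⁻⁴ × 97 = 0.0109125 m
97–537 m: 440 × 0.23 × 0.71×10⁻⁴ = 0.0071852 m
Δh = 0.0109125 + 0.0071852 = 0.0180977 m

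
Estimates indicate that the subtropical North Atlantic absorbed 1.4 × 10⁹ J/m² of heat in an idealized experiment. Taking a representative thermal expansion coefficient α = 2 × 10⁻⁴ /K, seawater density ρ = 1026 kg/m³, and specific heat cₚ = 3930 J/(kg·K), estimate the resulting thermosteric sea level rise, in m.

0.0694 m

Δh = αQ/(ρcₚ) = 2×10⁻⁴ × 1.4×10⁹ / (1026 × 3930) ≈ 0.069441 m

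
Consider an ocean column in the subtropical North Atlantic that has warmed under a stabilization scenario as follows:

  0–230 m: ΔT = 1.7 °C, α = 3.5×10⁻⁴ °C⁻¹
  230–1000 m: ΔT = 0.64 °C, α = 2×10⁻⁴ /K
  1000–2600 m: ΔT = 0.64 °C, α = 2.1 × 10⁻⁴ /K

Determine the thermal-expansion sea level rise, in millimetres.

0–230 m: 230 × 3.5×10⁻⁴ × 1.7 = 0.13685 m
Layer 2: 2×10⁻⁴ × 770 × 0.64 = 0.09856 m
1000–2600 m: 2.1×10⁻⁴ × 0.64 × 1600 = 0.21504 m
Δh = 0.13685 + 0.09856 + 0.21504 = 0.45045 m

about 450 mm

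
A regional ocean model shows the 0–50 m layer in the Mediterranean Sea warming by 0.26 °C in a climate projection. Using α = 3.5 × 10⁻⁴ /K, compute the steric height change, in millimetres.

Δh = 4.55 mm

Δh = αΔT·H = 3.5×10⁻⁴ × 0.26 × 50 = 0.00455 m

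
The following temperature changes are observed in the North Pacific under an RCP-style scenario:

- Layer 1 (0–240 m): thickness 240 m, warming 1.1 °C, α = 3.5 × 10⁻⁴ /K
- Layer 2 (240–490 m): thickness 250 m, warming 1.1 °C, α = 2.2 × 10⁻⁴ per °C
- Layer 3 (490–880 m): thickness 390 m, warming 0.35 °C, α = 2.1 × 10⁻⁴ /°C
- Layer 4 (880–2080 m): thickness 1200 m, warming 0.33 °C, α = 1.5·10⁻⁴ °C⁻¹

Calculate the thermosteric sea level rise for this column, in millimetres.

Δh = 240 mm

Layer 1: 240 × 3.5×10⁻⁴ × 1.1 = 0.09240 m
2.2×10⁻⁴ × 1.1 × 250 = 0.06050 m
0.35 × 2.1×10⁻⁴ × 390 = 0.028665 m
880–2080 m: 1200 × 1.5×10⁻⁴ × 0.33 = 0.05940 m
Δh = 0.09240 + 0.06050 + 0.028665 + 0.05940 = 0.240965 m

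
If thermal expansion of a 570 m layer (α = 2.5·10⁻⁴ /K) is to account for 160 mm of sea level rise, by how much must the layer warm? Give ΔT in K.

ΔT = Δh/(αH) = 0.16 / (2.5×10⁻⁴ × 570) ≈ 1.123 K

about 1.12 K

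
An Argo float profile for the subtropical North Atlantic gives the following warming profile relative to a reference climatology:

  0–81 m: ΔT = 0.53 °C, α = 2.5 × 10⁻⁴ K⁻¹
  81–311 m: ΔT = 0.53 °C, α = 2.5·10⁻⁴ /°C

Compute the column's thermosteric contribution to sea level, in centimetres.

Δh = 4.12 cm

Layer 1: 81 × 0.53 × 2.5×10⁻⁴ = 0.0107325 m
81–311 m: 2.5×10⁻⁴ × 230 × 0.53 = 0.030475 m
Δh = 0.0107325 + 0.030475 = 0.0412075 m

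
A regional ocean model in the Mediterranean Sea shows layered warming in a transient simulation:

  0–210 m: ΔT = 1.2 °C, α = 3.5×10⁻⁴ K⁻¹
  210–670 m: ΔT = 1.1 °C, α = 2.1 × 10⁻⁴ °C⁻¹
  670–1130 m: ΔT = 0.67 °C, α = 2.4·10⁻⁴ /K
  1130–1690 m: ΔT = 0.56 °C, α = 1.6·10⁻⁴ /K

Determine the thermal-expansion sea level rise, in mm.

319 mm of thermosteric rise

Layer 1: 210 × 1.2 × 3.5×10⁻⁴ = 0.08820 m
2.1×10⁻⁴ × 460 × 1.1 = 0.10626 m
Layer 3: 460 × 0.67 × 2.4×10⁻⁴ = 0.073968 m
Layer 4: 560 × 1.6×10⁻⁴ × 0.56 = 0.050176 m
Δh = 0.08820 + 0.10626 + 0.073968 + 0.050176 = 0.318604 m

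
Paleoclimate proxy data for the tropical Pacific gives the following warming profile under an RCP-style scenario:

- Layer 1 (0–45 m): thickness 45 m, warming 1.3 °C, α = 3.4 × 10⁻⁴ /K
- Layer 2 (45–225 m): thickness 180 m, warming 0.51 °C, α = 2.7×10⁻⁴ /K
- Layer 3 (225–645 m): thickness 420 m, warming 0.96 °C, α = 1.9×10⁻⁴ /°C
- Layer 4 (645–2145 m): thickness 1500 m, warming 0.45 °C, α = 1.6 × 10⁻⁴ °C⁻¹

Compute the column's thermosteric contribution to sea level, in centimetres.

22.9 cm of thermosteric rise

0–45 m: 3.4×10⁻⁴ × 45 × 1.3 = 0.01989 m
45–225 m: 180 × 2.7×10⁻⁴ × 0.51 = 0.024786 m
420 × 1.9×10⁻⁴ × 0.96 = 0.076608 m
645–2145 m: 1500 × 0.45 × 1.6×10⁻⁴ = 0.10800 m
Δh = 0.01989 + 0.024786 + 0.076608 + 0.10800 = 0.229284 m ≈ 22.9 cm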